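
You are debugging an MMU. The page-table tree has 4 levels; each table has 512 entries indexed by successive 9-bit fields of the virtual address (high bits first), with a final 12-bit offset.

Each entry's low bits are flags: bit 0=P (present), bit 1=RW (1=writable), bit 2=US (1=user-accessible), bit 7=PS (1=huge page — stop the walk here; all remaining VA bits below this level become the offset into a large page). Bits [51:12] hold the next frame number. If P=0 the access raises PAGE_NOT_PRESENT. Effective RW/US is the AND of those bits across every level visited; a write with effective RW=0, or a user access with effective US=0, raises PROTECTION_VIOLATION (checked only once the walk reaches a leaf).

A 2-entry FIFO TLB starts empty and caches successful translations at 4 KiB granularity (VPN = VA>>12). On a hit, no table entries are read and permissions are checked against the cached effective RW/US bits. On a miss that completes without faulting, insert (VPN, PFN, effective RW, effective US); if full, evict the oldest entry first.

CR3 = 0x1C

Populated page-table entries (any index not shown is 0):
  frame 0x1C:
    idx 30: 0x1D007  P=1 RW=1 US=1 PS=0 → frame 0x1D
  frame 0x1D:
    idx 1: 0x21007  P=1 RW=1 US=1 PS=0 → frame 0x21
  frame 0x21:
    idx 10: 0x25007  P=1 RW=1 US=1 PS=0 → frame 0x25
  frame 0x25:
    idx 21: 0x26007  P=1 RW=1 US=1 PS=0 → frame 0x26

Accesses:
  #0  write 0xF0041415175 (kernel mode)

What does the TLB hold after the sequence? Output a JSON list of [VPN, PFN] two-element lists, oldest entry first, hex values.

Per-access translation:
#0 VA=0xF0041415175 (w,kernel):
  lvl0: tbl 0x1C, slot 30 ⇒ 0x1D007 (P1/RW1/US1/PS0)
  lvl1: tbl 0x1D, slot 1 ⇒ 0x21007 (P1/RW1/US1/PS0)
  lvl2: tbl 0x21, slot 10 ⇒ 0x25007 (P1/RW1/US1/PS0)
  lvl3: tbl 0x25, slot 21 ⇒ 0x26007 (P1/RW1/US1/PS0)
  ⇒ phys 0x26175  [4 reads]

TLB: [["0xF0041415", "0x26"]]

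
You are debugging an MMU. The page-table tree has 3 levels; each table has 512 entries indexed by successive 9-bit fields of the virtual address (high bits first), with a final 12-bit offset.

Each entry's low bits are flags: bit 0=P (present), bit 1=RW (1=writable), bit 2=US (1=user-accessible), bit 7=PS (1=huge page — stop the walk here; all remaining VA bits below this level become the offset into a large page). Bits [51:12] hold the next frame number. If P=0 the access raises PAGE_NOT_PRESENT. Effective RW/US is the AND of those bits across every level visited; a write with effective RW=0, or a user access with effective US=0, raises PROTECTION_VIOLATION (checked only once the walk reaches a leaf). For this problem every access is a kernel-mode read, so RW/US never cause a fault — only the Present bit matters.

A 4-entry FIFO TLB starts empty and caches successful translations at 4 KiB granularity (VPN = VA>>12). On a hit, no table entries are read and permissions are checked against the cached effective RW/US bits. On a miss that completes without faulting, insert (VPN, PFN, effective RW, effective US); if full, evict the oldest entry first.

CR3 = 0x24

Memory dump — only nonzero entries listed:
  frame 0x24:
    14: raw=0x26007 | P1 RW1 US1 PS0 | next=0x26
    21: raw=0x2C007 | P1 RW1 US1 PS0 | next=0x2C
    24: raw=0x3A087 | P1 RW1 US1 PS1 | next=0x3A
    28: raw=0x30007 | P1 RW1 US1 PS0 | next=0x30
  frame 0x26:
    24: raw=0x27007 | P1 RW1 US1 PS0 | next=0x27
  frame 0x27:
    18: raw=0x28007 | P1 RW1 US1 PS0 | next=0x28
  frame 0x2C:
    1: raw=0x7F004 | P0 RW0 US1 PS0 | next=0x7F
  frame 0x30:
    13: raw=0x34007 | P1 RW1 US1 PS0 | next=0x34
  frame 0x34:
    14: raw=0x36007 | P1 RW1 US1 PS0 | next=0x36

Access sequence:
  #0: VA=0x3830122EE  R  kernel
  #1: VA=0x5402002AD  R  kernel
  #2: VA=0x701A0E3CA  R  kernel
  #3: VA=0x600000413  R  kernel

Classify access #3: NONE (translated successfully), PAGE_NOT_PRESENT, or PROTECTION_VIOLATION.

Trace:
#0 VA=0x3830122EE (r,kernel):
  lvl0: tbl 0x24, slot 14 ⇒ 0x26007 (P1/RW1/US1/PS0)
  lvl1: tbl 0x26, slot 24 ⇒ 0x27007 (P1/RW1/US1/PS0)
  lvl2: tbl 0x27, slot 18 ⇒ 0x28007 (P1/RW1/US1/PS0)
  → PA=0x282EE  (3 entries read)
#1 VA=0x5402002AD (r,kernel):
  lvl0: tbl 0x24, slot 21 ⇒ 0x2C007 (P1/RW1/US1/PS0)
  lvl1: tbl 0x2C, slot 1 ⇒ 0x7F004 (P0/RW0/US1/PS0)
  ⇒ fault: PAGE_NOT_PRESENT  — 2 lookups
#2 VA=0x701A0E3CA (r,kernel):
  lvl0: tbl 0x24, slot 28 ⇒ 0x30007 (P1/RW1/US1/PS0)
  lvl1: tbl 0x30, slot 13 ⇒ 0x34007 (P1/RW1/US1/PS0)
  lvl2: tbl 0x34, slot 14 ⇒ 0x36007 (P1/RW1/US1/PS0)
  → PA=0x363CA  (3 entries read)
#3 VA=0x600000413 (r,kernel):
  lvl0: tbl 0x24, slot 24 ⇒ 0x3A087 (P1/RW1/US1/PS1)
  → PA=0x3A413 (huge @L0)  (1 entries read)

Access #3 fault: NONE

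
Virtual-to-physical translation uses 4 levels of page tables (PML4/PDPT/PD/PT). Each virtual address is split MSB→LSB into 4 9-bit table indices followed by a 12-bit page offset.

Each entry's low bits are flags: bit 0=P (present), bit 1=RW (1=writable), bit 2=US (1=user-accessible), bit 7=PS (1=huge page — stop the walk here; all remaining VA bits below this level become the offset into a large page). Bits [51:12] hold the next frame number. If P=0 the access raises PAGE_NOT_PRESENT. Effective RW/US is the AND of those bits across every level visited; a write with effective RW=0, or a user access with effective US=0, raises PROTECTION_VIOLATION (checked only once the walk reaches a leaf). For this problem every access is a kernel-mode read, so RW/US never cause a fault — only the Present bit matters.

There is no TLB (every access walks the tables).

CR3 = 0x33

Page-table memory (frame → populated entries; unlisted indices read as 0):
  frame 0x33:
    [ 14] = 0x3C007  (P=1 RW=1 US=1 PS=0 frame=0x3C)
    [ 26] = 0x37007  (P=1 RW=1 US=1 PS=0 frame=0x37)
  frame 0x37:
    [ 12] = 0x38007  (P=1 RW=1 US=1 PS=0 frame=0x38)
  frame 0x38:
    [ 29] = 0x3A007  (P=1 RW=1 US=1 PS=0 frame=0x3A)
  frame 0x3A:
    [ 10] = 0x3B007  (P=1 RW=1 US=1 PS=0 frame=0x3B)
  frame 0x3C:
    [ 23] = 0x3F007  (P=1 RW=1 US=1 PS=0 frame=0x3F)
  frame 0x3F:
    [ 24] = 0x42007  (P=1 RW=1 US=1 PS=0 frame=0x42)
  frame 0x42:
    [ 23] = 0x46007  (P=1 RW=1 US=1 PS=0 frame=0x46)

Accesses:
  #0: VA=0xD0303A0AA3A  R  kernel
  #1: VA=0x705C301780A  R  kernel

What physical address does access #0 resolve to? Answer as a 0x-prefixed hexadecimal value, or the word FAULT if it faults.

Per-access translation:
#0 VA=0xD0303A0AA3A (r,kernel):
  L0 @0x33[26] → 0x37007  P=1,RW=1,US=1,PS=0
  L1 @0x37[12] → 0x38007  P=1,RW=1,US=1,PS=0
  L2 @0x38[29] → 0x3A007  P=1,RW=1,US=1,PS=0
  L3 @0x3A[10] → 0x3B007  P=1,RW=1,US=1,PS=0
  ⇒ phys 0x3BA3A  [4 reads]
#1 VA=0x705C301780A (r,kernel):
  L0 @0x33[14] → 0x3C007  P=1,RW=1,US=1,PS=0
  L1 @0x3C[23] → 0x3F007  P=1,RW=1,US=1,PS=0
  L2 @0x3F[24] → 0x42007  P=1,RW=1,US=1,PS=0
  L3 @0x42[23] → 0x46007  P=1,RW=1,US=1,PS=0
  ⇒ phys 0x4680A  [4 reads]

Access #0 PA: 0x3BA3A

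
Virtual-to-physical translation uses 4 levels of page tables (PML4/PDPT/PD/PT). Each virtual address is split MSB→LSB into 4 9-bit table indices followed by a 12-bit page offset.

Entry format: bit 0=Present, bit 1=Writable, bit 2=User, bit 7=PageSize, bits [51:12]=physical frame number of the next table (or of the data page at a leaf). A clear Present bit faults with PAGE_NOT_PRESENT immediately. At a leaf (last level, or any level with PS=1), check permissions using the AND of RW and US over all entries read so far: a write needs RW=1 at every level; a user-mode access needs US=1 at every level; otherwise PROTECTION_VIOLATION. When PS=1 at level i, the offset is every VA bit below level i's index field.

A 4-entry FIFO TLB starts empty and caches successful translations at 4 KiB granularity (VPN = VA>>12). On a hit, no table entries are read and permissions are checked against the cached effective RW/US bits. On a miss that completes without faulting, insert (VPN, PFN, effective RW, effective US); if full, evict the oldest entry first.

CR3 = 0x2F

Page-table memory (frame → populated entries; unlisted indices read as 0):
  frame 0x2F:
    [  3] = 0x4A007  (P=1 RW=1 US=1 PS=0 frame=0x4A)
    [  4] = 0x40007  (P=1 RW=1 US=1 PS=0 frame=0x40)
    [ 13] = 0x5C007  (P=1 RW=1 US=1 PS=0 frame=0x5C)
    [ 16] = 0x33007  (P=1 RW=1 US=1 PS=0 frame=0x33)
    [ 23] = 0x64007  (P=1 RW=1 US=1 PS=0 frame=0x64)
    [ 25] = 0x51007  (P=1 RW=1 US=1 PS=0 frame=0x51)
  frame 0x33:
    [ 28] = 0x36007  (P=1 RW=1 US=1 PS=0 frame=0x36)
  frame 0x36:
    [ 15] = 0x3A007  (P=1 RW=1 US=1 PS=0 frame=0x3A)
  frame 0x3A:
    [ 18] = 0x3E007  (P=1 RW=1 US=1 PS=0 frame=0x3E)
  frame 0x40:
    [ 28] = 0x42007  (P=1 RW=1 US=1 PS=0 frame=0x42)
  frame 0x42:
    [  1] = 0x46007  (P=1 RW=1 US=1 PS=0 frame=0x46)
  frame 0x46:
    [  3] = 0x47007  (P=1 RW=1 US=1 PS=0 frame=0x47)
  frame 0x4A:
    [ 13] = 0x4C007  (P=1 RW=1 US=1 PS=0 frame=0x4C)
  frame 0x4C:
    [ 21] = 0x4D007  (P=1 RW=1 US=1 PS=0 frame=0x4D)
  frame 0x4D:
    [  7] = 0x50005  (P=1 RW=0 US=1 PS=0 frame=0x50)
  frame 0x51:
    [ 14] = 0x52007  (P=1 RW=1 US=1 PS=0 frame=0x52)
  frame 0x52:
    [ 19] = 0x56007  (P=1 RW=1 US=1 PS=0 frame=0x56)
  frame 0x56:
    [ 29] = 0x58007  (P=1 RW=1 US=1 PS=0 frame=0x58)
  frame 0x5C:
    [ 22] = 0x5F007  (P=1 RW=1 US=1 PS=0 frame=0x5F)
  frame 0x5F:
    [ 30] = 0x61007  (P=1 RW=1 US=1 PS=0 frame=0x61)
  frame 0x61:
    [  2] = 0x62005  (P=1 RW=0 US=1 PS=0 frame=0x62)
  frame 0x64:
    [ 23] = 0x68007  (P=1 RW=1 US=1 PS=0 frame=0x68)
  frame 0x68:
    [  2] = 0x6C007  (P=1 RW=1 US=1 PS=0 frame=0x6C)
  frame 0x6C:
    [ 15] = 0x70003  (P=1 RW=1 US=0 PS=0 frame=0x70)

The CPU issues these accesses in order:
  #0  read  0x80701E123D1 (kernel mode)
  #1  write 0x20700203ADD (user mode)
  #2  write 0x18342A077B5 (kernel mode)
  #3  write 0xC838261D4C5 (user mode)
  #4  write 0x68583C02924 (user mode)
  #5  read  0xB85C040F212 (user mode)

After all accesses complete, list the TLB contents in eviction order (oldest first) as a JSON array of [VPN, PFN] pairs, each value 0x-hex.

Walk each access:
#0 VA=0x80701E123D1 (r,kernel):
  L0: frame=0x2F idx=16 entry=0x33007 [P=1 RW=1 US=1 PS=0]
  L1: frame=0x33 idx=28 entry=0x36007 [P=1 RW=1 US=1 PS=0]
  L2: frame=0x36 idx=15 entry=0x3A007 [P=1 RW=1 US=1 PS=0]
  L3: frame=0x3A idx=18 entry=0x3E007 [P=1 RW=1 US=1 PS=0]
  → PA=0x3E3D1  (4 entries read)
#1 VA=0x20700203ADD (w,user):
  L0: frame=0x2F idx=4 entry=0x40007 [P=1 RW=1 US=1 PS=0]
  L1: frame=0x40 idx=28 entry=0x42007 [P=1 RW=1 US=1 PS=0]
  L2: frame=0x42 idx=1 entry=0x46007 [P=1 RW=1 US=1 PS=0]
  L3: frame=0x46 idx=3 entry=0x47007 [P=1 RW=1 US=1 PS=0]
  → PA=0x47ADD  (4 entries read)
#2 VA=0x18342A077B5 (w,kernel):
  L0: frame=0x2F idx=3 entry=0x4A007 [P=1 RW=1 US=1 PS=0]
  L1: frame=0x4A idx=13 entry=0x4C007 [P=1 RW=1 US=1 PS=0]
  L2: frame=0x4C idx=21 entry=0x4D007 [P=1 RW=1 US=1 PS=0]
  L3: frame=0x4D idx=7 entry=0x50005 [P=1 RW=0 US=1 PS=0]
  → PROTECTION_VIOLATION  (4 entries read)
#3 VA=0xC838261D4C5 (w,user):
  L0: frame=0x2F idx=25 entry=0x51007 [P=1 RW=1 US=1 PS=0]
  L1: frame=0x51 idx=14 entry=0x52007 [P=1 RW=1 US=1 PS=0]
  L2: frame=0x52 idx=19 entry=0x56007 [P=1 RW=1 US=1 PS=0]
  L3: frame=0x56 idx=29 entry=0x58007 [P=1 RW=1 US=1 PS=0]
  → PA=0x584C5  (4 entries read)
#4 VA=0x68583C02924 (w,user):
  L0: frame=0x2F idx=13 entry=0x5C007 [P=1 RW=1 US=1 PS=0]
  L1: frame=0x5C idx=22 entry=0x5F007 [P=1 RW=1 US=1 PS=0]
  L2: frame=0x5F idx=30 entry=0x61007 [P=1 RW=1 US=1 PS=0]
  L3: frame=0x61 idx=2 entry=0x62005 [P=1 RW=0 US=1 PS=0]
  → PROTECTION_VIOLATION  (4 entries read)
#5 VA=0xB85C040F212 (r,user):
  L0: frame=0x2F idx=23 entry=0x64007 [P=1 RW=1 US=1 PS=0]
  L1: frame=0x64 idx=23 entry=0x68007 [P=1 RW=1 US=1 PS=0]
  L2: frame=0x68 idx=2 entry=0x6C007 [P=1 RW=1 US=1 PS=0]
  L3: frame=0x6C idx=15 entry=0x70003 [P=1 RW=1 US=0 PS=0]
  → PROTECTION_VIOLATION  (4 entries read)

TLB: [["0x80701E12", "0x3E"], ["0x20700203", "0x47"], ["0xC838261D", "0x58"]]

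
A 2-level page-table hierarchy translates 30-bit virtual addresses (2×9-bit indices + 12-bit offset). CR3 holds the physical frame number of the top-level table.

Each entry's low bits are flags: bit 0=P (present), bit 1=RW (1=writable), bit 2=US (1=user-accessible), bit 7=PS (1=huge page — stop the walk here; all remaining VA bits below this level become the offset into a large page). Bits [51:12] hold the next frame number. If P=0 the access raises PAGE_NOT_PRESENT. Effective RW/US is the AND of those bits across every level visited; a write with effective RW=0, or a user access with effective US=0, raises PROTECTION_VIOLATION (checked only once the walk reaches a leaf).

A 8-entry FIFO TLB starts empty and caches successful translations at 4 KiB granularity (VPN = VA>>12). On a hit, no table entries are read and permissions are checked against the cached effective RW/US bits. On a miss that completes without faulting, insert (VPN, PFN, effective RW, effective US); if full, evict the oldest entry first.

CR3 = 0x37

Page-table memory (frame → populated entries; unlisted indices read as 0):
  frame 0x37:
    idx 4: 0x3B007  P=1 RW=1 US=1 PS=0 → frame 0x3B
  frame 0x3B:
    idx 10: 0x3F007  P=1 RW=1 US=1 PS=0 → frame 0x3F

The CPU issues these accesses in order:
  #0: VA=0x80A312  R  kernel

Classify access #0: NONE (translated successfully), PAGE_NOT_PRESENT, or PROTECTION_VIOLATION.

Walk each access:
#0 VA=0x80A312 (r,kernel):
  lvl0: tbl 0x37, slot 4 ⇒ 0x3B007 (P1/RW1/US1/PS0)
  lvl1: tbl 0x3B, slot 10 ⇒ 0x3F007 (P1/RW1/US1/PS0)
  ✓ 0x3F312  — 2 lookups

Access #0 fault: NONE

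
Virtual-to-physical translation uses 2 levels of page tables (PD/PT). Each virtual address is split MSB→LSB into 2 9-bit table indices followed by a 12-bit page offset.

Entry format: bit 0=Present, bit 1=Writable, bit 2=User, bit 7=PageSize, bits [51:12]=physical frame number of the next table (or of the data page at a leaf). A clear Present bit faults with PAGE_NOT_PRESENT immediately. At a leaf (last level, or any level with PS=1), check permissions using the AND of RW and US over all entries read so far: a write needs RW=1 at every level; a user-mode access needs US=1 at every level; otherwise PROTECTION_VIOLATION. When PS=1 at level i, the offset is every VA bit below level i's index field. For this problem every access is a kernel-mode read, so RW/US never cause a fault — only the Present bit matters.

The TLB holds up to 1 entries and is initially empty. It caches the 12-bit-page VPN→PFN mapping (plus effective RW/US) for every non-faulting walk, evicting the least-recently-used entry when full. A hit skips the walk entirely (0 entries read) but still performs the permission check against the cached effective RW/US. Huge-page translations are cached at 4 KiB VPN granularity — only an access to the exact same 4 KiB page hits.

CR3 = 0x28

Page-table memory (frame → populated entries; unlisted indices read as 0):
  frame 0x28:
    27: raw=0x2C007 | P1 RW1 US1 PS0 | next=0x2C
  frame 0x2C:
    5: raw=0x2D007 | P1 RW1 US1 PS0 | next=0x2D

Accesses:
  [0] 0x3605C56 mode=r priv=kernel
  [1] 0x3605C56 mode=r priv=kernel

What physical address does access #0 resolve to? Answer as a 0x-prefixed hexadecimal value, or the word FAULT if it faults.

Trace:
#0 VA=0x3605C56 (r,kernel):
  L0 @0x28[27] → 0x2C007  P=1,RW=1,US=1,PS=0
  L1 @0x2C[5] → 0x2D007  P=1,RW=1,US=1,PS=0
  ✓ 0x2DC56  — 2 lookups
#1 VA=0x3605C56 (r,kernel):
  TLB hit vpn=0x3605 → PA=0x2DC56

Access #0 PA: 0x2DC56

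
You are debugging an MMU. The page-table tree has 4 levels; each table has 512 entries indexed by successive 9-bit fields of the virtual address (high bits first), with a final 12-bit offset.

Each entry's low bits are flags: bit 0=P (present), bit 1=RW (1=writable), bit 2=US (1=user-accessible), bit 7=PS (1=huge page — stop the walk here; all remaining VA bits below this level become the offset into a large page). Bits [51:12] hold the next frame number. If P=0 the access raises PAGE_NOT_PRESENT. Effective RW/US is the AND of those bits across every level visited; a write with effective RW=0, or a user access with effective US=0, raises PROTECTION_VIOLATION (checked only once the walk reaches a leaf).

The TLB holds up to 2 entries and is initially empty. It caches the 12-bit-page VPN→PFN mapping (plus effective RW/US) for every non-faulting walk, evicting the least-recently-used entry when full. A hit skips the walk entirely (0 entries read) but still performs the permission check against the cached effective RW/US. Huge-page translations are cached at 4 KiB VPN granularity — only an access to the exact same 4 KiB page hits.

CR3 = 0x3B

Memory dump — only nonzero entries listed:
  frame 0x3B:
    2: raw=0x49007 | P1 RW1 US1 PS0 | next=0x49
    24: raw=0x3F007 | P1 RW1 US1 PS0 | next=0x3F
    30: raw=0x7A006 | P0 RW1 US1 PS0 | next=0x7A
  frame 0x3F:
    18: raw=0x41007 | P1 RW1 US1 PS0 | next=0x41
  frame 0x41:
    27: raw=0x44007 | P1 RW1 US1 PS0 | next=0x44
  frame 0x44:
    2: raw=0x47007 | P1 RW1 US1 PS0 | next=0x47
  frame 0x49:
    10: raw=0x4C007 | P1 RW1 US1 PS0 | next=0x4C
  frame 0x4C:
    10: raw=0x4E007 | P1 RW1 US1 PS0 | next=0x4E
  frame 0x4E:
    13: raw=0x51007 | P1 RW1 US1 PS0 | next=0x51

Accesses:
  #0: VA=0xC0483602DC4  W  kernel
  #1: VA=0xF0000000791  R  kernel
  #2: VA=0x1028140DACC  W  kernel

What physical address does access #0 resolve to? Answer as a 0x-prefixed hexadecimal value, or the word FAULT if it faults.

Walk each access:
#0 VA=0xC0483602DC4 (w,kernel):
  L0 @0x3B[24] → 0x3F007  P=1,RW=1,US=1,PS=0
  L1 @0x3F[18] → 0x41007  P=1,RW=1,US=1,PS=0
  L2 @0x41[27] → 0x44007  P=1,RW=1,US=1,PS=0
  L3 @0x44[2] → 0x47007  P=1,RW=1,US=1,PS=0
  ✓ 0x47DC4  — 4 lookups
#1 VA=0xF0000000791 (r,kernel):
  L0 @0x3B[30] → 0x7A006  P=0,RW=1,US=1,PS=0
  ⇒ fault: PAGE_NOT_PRESENT  — 1 lookups
#2 VA=0x1028140DACC (w,kernel):
  L0 @0x3B[2] → 0x49007  P=1,RW=1,US=1,PS=0
  L1 @0x49[10] → 0x4C007  P=1,RW=1,US=1,PS=0
  L2 @0x4C[10] → 0x4E007  P=1,RW=1,US=1,PS=0
  L3 @0x4E[13] → 0x51007  P=1,RW=1,US=1,PS=0
  ✓ 0x51ACC  — 4 lookups

Access #0 PA: 0x47DC4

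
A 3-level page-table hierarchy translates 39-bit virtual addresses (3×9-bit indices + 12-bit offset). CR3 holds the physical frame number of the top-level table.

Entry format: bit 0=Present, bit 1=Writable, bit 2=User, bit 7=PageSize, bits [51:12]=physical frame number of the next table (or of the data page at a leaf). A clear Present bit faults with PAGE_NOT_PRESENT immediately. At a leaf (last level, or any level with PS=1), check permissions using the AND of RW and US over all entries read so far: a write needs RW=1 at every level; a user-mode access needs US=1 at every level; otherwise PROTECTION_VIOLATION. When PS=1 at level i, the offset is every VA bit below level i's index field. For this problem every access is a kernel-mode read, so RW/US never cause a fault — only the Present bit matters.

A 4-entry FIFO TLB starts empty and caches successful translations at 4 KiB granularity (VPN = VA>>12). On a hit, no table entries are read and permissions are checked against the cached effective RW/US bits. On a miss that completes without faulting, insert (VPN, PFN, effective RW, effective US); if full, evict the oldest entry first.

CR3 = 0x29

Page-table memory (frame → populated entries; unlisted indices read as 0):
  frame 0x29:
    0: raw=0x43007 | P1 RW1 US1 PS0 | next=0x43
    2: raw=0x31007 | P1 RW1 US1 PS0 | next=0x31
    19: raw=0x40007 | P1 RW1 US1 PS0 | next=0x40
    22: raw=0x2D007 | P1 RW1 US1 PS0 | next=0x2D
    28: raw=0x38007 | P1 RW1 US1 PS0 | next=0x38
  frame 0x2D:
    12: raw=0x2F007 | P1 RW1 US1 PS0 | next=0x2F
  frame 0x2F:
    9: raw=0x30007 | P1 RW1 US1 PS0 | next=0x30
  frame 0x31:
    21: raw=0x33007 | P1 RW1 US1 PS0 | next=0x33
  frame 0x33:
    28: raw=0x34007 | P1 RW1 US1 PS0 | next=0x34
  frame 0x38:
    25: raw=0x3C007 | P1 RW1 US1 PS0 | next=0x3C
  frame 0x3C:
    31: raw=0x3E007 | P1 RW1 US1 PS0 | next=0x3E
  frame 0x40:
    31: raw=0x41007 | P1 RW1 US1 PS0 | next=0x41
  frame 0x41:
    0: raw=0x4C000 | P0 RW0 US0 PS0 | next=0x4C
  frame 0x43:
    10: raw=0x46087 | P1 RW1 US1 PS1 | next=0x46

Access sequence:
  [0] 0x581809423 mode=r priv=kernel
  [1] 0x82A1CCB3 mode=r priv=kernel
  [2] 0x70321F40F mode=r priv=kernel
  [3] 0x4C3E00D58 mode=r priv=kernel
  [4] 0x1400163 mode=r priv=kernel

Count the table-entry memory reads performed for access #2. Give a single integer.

Walk each access:
#0 VA=0x581809423 (r,kernel):
  L0: frame=0x29 idx=22 entry=0x2D007 [P=1 RW=1 US=1 PS=0]
  L1: frame=0x2D idx=12 entry=0x2F007 [P=1 RW=1 US=1 PS=0]
  L2: frame=0x2F idx=9 entry=0x30007 [P=1 RW=1 US=1 PS=0]
  → PA=0x30423  (3 entries read)
#1 VA=0x82A1CCB3 (r,kernel):
  L0: frame=0x29 idx=2 entry=0x31007 [P=1 RW=1 US=1 PS=0]
  L1: frame=0x31 idx=21 entry=0x33007 [P=1 RW=1 US=1 PS=0]
  L2: frame=0x33 idx=28 entry=0x34007 [P=1 RW=1 US=1 PS=0]
  → PA=0x34CB3  (3 entries read)
#2 VA=0x70321F40F (r,kernel):
  L0: frame=0x29 idx=28 entry=0x38007 [P=1 RW=1 US=1 PS=0]
  L1: frame=0x38 idx=25 entry=0x3C007 [P=1 RW=1 US=1 PS=0]
  L2: frame=0x3C idx=31 entry=0x3E007 [P=1 RW=1 US=1 PS=0]
  → PA=0x3E40F  (3 entries read)
#3 VA=0x4C3E00D58 (r,kernel):
  L0: frame=0x29 idx=19 entry=0x40007 [P=1 RW=1 US=1 PS=0]
  L1: frame=0x40 idx=31 entry=0x41007 [P=1 RW=1 US=1 PS=0]
  L2: frame=0x41 idx=0 entry=0x4C000 [P=0 RW=0 US=0 PS=0]
  → PAGE_NOT_PRESENT  (3 entries read)
#4 VA=0x1400163 (r,kernel):
  L0: frame=0x29 idx=0 entry=0x43007 [P=1 RW=1 US=1 PS=0]
  L1: frame=0x43 idx=10 entry=0x46087 [P=1 RW=1 US=1 PS=1]
  → PA=0x46163 (huge @L1)  (2 entries read)

Entries read for #2: 3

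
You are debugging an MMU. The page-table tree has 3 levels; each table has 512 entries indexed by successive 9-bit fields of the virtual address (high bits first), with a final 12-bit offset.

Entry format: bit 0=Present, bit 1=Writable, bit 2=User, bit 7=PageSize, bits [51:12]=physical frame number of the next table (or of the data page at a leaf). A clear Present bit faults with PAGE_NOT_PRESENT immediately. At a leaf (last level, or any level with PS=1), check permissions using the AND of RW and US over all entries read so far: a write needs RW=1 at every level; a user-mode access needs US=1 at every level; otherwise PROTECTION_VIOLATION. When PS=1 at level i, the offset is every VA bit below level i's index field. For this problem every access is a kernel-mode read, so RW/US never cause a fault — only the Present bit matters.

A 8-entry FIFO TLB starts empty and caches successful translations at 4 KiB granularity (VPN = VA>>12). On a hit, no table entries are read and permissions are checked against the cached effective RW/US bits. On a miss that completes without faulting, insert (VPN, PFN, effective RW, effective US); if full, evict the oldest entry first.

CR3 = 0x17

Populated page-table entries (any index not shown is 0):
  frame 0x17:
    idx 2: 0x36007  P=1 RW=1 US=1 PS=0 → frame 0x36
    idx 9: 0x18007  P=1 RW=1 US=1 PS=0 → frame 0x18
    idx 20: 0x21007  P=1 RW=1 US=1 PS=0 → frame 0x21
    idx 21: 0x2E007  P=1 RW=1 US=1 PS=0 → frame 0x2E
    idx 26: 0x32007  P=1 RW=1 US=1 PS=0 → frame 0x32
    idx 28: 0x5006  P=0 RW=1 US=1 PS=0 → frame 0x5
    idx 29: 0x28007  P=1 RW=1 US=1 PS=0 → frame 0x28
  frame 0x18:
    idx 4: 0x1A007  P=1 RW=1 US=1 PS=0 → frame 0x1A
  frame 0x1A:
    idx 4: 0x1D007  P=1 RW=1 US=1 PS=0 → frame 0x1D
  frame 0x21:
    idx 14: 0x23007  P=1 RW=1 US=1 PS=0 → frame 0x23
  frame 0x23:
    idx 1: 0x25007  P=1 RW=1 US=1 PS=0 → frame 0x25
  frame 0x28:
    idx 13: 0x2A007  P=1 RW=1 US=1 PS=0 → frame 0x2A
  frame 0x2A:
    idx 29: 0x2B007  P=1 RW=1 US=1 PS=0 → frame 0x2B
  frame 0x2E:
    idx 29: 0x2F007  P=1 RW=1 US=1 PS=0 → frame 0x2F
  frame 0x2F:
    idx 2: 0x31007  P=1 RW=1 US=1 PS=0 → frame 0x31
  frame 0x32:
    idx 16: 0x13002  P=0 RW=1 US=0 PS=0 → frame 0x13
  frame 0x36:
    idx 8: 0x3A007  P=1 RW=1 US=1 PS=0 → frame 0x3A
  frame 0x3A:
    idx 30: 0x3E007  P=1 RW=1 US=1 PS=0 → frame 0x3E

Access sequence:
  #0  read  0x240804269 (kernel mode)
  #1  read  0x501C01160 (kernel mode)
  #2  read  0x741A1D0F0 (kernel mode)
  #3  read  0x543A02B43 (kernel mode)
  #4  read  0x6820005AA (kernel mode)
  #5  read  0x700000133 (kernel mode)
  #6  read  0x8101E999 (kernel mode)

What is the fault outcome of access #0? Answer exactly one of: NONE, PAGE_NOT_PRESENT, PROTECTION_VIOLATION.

Walk each access:
#0 VA=0x240804269 (r,kernel):
  [0] read 0x17 idx=9: raw=0x18007 flags P=1 W=1 U=1 S=0
  [1] read 0x18 idx=4: raw=0x1A007 flags P=1 W=1 U=1 S=0
  [2] read 0x1A idx=4: raw=0x1D007 flags P=1 W=1 U=1 S=0
  → PA=0x1D269  (3 entries read)
#1 VA=0x501C01160 (r,kernel):
  [0] read 0x17 idx=20: raw=0x21007 flags P=1 W=1 U=1 S=0
  [1] read 0x21 idx=14: raw=0x23007 flags P=1 W=1 U=1 S=0
  [2] read 0x23 idx=1: raw=0x25007 flags P=1 W=1 U=1 S=0
  → PA=0x25160  (3 entries read)
#2 VA=0x741A1D0F0 (r,kernel):
  [0] read 0x17 idx=29: raw=0x28007 flags P=1 W=1 U=1 S=0
  [1] read 0x28 idx=13: raw=0x2A007 flags P=1 W=1 U=1 S=0
  [2] read 0x2A idx=29: raw=0x2B007 flags P=1 W=1 U=1 S=0
  → PA=0x2B0F0  (3 entries read)
#3 VA=0x543A02B43 (r,kernel):
  [0] read 0x17 idx=21: raw=0x2E007 flags P=1 W=1 U=1 S=0
  [1] read 0x2E idx=29: raw=0x2F007 flags P=1 W=1 U=1 S=0
  [2] read 0x2F idx=2: raw=0x31007 flags P=1 W=1 U=1 S=0
  → PA=0x31B43  (3 entries read)
#4 VA=0x6820005AA (r,kernel):
  [0] read 0x17 idx=26: raw=0x32007 flags P=1 W=1 U=1 S=0
  [1] read 0x32 idx=16: raw=0x13002 flags P=0 W=1 U=0 S=0
  ✗ PAGE_NOT_PRESENT  [2 reads]
#5 VA=0x700000133 (r,kernel):
  [0] read 0x17 idx=28: raw=0x5006 flags P=0 W=1 U=1 S=0
  ✗ PAGE_NOT_PRESENT  [1 reads]
#6 VA=0x8101E999 (r,kernel):
  [0] read 0x17 idx=2: raw=0x36007 flags P=1 W=1 U=1 S=0
  [1] read 0x36 idx=8: raw=0x3A007 flags P=1 W=1 U=1 S=0
  [2] read 0x3A idx=30: raw=0x3E007 flags P=1 W=1 U=1 S=0
  → PA=0x3E999  (3 entries read)

Access #0 fault: NONE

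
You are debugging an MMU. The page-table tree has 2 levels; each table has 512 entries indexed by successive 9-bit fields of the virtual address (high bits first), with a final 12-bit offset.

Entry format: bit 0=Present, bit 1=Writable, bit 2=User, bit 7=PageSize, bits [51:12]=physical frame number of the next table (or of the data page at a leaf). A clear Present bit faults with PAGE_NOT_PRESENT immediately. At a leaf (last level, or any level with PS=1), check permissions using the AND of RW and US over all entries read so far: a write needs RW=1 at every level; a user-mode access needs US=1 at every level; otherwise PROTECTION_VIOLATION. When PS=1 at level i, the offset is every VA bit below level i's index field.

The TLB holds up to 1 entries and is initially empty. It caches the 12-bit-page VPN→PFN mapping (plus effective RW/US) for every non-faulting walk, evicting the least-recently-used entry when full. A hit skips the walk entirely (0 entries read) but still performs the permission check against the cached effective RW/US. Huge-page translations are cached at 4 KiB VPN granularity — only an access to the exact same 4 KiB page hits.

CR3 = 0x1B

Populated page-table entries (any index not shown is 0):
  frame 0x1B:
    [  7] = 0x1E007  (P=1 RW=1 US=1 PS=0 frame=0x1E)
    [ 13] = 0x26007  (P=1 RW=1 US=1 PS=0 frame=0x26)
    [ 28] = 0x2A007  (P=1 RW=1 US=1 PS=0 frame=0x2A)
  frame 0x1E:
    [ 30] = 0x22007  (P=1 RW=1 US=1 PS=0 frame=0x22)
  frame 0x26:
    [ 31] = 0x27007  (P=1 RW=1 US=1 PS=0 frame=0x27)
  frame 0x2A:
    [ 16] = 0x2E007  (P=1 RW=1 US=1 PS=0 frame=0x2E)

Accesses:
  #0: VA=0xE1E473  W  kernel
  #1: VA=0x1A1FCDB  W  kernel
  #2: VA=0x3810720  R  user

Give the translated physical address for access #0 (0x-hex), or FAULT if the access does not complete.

Walk each access:
#0 VA=0xE1E473 (w,kernel):
  [0] read 0x1B idx=7: raw=0x1E007 flags P=1 W=1 U=1 S=0
  [1] read 0x1E idx=30: raw=0x22007 flags P=1 W=1 U=1 S=0
  ✓ 0x22473  — 2 lookups
#1 VA=0x1A1FCDB (w,kernel):
  [0] read 0x1B idx=13: raw=0x26007 flags P=1 W=1 U=1 S=0
  [1] read 0x26 idx=31: raw=0x27007 flags P=1 W=1 U=1 S=0
  ✓ 0x27CDB  — 2 lookups
#2 VA=0x3810720 (r,user):
  [0] read 0x1B idx=28: raw=0x2A007 flags P=1 W=1 U=1 S=0
  [1] read 0x2A idx=16: raw=0x2E007 flags P=1 W=1 U=1 S=0
  ✓ 0x2E720  — 2 lookups

Access #0 PA: 0x22473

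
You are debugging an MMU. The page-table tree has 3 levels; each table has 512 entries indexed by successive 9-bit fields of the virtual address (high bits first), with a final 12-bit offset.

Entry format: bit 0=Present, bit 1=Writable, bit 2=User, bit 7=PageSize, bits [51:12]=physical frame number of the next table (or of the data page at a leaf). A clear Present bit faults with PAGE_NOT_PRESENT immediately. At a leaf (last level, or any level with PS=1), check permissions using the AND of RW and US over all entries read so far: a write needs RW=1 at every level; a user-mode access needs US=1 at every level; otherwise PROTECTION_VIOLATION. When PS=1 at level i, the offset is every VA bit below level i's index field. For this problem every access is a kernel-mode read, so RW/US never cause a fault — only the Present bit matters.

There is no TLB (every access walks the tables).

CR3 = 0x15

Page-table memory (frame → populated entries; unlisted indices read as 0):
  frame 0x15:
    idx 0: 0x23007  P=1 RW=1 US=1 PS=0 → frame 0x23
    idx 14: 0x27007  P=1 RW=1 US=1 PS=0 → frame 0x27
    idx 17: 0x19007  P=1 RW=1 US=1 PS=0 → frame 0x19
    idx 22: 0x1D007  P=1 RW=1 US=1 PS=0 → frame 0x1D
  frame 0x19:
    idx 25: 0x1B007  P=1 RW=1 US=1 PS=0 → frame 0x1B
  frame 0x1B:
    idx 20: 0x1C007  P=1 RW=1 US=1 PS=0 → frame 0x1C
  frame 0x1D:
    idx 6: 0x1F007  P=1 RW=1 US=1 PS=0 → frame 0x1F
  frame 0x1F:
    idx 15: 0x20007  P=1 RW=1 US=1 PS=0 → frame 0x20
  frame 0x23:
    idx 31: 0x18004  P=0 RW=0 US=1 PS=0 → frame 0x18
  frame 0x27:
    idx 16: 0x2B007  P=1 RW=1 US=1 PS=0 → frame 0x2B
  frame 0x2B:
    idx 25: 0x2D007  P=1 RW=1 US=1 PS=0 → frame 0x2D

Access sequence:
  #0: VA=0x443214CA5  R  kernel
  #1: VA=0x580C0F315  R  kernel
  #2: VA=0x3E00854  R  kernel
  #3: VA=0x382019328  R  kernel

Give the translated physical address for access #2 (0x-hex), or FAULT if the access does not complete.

Per-access translation:
#0 VA=0x443214CA5 (r,kernel):
  L0: frame=0x15 idx=17 entry=0x19007 [P=1 RW=1 US=1 PS=0]
  L1: frame=0x19 idx=25 entry=0x1B007 [P=1 RW=1 US=1 PS=0]
  L2: frame=0x1B idx=20 entry=0x1C007 [P=1 RW=1 US=1 PS=0]
  ✓ 0x1CCA5  — 3 lookups
#1 VA=0x580C0F315 (r,kernel):
  L0: frame=0x15 idx=22 entry=0x1D007 [P=1 RW=1 US=1 PS=0]
  L1: frame=0x1D idx=6 entry=0x1F007 [P=1 RW=1 US=1 PS=0]
  L2: frame=0x1F idx=15 entry=0x20007 [P=1 RW=1 US=1 PS=0]
  ✓ 0x20315  — 3 lookups
#2 VA=0x3E00854 (r,kernel):
  L0: frame=0x15 idx=0 entry=0x23007 [P=1 RW=1 US=1 PS=0]
  L1: frame=0x23 idx=31 entry=0x18004 [P=0 RW=0 US=1 PS=0]
  ⇒ fault: PAGE_NOT_PRESENT  — 2 lookups
#3 VA=0x382019328 (r,kernel):
  L0: frame=0x15 idx=14 entry=0x27007 [P=1 RW=1 US=1 PS=0]
  L1: frame=0x27 idx=16 entry=0x2B007 [P=1 RW=1 US=1 PS=0]
  L2: frame=0x2B idx=25 entry=0x2D007 [P=1 RW=1 US=1 PS=0]
  ✓ 0x2D328  — 3 lookups

Access #2 PA: FAULT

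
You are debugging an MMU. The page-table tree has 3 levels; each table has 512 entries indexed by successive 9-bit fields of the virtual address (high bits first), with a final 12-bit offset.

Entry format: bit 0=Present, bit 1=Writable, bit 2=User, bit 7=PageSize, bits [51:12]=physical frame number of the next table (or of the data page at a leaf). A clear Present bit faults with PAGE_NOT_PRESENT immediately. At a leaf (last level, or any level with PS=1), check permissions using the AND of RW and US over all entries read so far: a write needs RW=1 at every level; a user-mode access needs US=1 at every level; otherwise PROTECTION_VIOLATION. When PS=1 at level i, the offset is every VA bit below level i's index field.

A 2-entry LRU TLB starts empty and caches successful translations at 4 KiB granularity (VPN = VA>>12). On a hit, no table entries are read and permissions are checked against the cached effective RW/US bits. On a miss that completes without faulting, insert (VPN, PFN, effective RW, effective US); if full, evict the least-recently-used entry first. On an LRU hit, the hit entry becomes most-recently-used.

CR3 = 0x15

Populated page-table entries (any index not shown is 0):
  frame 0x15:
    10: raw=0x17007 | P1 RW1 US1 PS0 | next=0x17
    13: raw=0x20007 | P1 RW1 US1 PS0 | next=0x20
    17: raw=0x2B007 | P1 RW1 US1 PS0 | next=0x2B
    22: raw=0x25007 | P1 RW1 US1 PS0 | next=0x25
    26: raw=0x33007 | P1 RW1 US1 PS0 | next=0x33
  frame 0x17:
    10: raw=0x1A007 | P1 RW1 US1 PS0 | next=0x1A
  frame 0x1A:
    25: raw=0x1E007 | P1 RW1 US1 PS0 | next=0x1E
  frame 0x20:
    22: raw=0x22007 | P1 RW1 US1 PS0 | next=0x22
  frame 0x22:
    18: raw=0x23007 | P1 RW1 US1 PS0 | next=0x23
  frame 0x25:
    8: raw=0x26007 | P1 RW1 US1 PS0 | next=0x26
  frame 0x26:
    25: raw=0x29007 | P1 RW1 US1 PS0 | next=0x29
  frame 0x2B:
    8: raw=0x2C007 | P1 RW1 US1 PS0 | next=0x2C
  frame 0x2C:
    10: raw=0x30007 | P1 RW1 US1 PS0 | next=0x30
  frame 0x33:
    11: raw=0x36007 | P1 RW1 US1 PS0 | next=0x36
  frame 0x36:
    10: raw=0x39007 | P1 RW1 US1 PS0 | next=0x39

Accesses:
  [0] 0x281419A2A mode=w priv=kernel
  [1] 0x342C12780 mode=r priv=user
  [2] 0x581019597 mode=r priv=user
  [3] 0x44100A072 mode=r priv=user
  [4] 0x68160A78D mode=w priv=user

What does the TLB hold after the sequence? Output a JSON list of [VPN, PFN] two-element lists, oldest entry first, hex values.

Per-access translation:
#0 VA=0x281419A2A (w,kernel):
  L0: frame=0x15 idx=10 entry=0x17007 [P=1 RW=1 US=1 PS=0]
  L1: frame=0x17 idx=10 entry=0x1A007 [P=1 RW=1 US=1 PS=0]
  L2: frame=0x1A idx=25 entry=0x1E007 [P=1 RW=1 US=1 PS=0]
  ⇒ phys 0x1EA2A  [3 reads]
#1 VA=0x342C12780 (r,user):
  L0: frame=0x15 idx=13 entry=0x20007 [P=1 RW=1 US=1 PS=0]
  L1: frame=0x20 idx=22 entry=0x22007 [P=1 RW=1 US=1 PS=0]
  L2: frame=0x22 idx=18 entry=0x23007 [P=1 RW=1 US=1 PS=0]
  ⇒ phys 0x23780  [3 reads]
#2 VA=0x581019597 (r,user):
  L0: frame=0x15 idx=22 entry=0x25007 [P=1 RW=1 US=1 PS=0]
  L1: frame=0x25 idx=8 entry=0x26007 [P=1 RW=1 US=1 PS=0]
  L2: frame=0x26 idx=25 entry=0x29007 [P=1 RW=1 US=1 PS=0]
  ⇒ phys 0x29597  [3 reads]
#3 VA=0x44100A072 (r,user):
  L0: frame=0x15 idx=17 entry=0x2B007 [P=1 RW=1 US=1 PS=0]
  L1: frame=0x2B idx=8 entry=0x2C007 [P=1 RW=1 US=1 PS=0]
  L2: frame=0x2C idx=10 entry=0x30007 [P=1 RW=1 US=1 PS=0]
  ⇒ phys 0x30072  [3 reads]
#4 VA=0x68160A78D (w,user):
  L0: frame=0x15 idx=26 entry=0x33007 [P=1 RW=1 US=1 PS=0]
  L1: frame=0x33 idx=11 entry=0x36007 [P=1 RW=1 US=1 PS=0]
  L2: frame=0x36 idx=10 entry=0x39007 [P=1 RW=1 US=1 PS=0]
  ⇒ phys 0x3978D  [3 reads]

TLB: [["0x44100A", "0x30"], ["0x68160A", "0x39"]]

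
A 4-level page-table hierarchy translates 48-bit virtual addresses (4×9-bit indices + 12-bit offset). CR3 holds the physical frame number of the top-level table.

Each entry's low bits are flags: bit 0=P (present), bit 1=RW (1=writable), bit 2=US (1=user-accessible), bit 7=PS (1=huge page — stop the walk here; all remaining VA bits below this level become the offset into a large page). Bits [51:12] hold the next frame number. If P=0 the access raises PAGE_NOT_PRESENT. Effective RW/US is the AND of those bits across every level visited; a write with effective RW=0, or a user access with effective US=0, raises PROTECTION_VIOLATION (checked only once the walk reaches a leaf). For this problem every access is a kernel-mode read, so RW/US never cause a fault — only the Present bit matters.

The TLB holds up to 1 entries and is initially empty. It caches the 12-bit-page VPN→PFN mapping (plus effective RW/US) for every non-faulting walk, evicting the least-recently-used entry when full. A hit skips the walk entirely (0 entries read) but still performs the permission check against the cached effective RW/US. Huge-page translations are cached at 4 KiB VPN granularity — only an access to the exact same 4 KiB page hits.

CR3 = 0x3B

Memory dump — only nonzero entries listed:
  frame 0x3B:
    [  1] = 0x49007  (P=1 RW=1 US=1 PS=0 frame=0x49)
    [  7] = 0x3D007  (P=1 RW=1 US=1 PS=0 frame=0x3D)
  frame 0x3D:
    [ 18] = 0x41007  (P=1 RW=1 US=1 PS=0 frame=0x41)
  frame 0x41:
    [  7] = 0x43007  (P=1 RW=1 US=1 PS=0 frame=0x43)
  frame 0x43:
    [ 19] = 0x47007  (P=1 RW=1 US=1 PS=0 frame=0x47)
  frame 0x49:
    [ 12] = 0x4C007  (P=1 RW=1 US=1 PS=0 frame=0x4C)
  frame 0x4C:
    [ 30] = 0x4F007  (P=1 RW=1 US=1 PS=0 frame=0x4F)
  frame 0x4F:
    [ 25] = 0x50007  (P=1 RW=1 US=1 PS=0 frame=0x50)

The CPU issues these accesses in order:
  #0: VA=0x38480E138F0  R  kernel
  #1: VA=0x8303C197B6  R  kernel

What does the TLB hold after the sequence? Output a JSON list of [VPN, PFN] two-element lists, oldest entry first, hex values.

Per-access translation:
#0 VA=0x38480E138F0 (r,kernel):
  L0 @0x3B[7] → 0x3D007  P=1,RW=1,US=1,PS=0
  L1 @0x3D[18] → 0x41007  P=1,RW=1,US=1,PS=0
  L2 @0x41[7] → 0x43007  P=1,RW=1,US=1,PS=0
  L3 @0x43[19] → 0x47007  P=1,RW=1,US=1,PS=0
  ✓ 0x478F0  — 4 lookups
#1 VA=0x8303C197B6 (r,kernel):
  L0 @0x3B[1] → 0x49007  P=1,RW=1,US=1,PS=0
  L1 @0x49[12] → 0x4C007  P=1,RW=1,US=1,PS=0
  L2 @0x4C[30] → 0x4F007  P=1,RW=1,US=1,PS=0
  L3 @0x4F[25] → 0x50007  P=1,RW=1,US=1,PS=0
  ✓ 0x507B6  — 4 lookups

TLB: [["0x8303C19", "0x50"]]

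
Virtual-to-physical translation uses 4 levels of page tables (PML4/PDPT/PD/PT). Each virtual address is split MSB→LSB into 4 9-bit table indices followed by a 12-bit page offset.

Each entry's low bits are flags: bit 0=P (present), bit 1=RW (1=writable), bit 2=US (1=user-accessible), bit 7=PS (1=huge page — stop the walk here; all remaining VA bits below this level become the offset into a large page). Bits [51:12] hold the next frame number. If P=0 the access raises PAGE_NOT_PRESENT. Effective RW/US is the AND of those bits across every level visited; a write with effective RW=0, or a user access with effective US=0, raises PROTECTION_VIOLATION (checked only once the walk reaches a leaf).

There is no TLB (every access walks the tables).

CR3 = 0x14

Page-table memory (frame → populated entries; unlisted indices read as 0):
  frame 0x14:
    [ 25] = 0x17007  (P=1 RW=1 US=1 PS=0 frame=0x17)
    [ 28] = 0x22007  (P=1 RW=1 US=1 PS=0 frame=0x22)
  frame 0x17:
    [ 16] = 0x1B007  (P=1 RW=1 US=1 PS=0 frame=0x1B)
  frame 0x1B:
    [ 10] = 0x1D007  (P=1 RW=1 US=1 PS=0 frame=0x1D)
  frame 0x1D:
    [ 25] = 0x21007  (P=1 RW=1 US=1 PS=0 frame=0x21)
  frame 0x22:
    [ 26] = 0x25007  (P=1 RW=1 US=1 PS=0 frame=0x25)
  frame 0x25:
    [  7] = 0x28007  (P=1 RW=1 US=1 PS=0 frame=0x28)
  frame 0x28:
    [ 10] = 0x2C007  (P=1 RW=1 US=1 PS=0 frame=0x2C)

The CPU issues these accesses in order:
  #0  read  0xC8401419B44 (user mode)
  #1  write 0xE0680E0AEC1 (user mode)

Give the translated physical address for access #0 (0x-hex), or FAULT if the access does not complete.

Per-access translation:
#0 VA=0xC8401419B44 (r,user):
  [0] read 0x14 idx=25: raw=0x17007 flags P=1 W=1 U=1 S=0
  [1] read 0x17 idx=16: raw=0x1B007 flags P=1 W=1 U=1 S=0
  [2] read 0x1B idx=10: raw=0x1D007 flags P=1 W=1 U=1 S=0
  [3] read 0x1D idx=25: raw=0x21007 flags P=1 W=1 U=1 S=0
  ✓ 0x21B44  — 4 lookups
#1 VA=0xE0680E0AEC1 (w,user):
  [0] read 0x14 idx=28: raw=0x22007 flags P=1 W=1 U=1 S=0
  [1] read 0x22 idx=26: raw=0x25007 flags P=1 W=1 U=1 S=0
  [2] read 0x25 idx=7: raw=0x28007 flags P=1 W=1 U=1 S=0
  [3] read 0x28 idx=10: raw=0x2C007 flags P=1 W=1 U=1 S=0
  ✓ 0x2CEC1  — 4 lookups

Access #0 PA: 0x21B44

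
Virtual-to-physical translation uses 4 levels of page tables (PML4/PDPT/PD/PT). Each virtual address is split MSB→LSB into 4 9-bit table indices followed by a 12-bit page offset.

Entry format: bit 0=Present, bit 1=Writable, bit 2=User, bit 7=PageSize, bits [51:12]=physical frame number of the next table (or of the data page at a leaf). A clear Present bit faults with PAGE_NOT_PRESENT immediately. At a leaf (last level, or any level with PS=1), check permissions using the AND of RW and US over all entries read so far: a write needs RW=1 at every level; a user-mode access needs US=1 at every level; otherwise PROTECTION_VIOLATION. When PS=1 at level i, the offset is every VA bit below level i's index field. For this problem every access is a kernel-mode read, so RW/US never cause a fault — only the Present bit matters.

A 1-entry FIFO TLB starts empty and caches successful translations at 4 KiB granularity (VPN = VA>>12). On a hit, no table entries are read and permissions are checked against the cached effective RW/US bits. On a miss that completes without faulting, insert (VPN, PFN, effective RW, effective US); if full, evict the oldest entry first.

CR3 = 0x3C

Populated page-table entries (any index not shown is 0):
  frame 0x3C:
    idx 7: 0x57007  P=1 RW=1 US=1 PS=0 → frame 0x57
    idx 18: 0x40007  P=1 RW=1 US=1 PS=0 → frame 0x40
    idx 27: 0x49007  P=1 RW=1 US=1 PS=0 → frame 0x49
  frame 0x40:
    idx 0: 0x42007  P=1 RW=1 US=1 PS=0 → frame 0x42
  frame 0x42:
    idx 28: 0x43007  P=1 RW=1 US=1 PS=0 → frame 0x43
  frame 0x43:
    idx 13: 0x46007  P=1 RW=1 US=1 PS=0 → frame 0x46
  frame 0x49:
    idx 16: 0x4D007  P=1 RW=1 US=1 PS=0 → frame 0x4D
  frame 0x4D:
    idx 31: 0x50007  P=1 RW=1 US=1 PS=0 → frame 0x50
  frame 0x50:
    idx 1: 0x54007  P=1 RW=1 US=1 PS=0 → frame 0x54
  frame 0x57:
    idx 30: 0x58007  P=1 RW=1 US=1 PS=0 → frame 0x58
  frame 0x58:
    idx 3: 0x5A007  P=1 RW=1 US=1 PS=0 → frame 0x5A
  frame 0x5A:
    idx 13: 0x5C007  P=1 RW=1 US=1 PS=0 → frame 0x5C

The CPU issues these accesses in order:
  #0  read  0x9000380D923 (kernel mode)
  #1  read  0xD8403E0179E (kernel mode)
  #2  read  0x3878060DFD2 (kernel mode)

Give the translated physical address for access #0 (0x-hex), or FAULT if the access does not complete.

Trace:
#0 VA=0x9000380D923 (r,kernel):
  [0] read 0x3C idx=18: raw=0x40007 flags P=1 W=1 U=1 S=0
  [1] read 0x40 idx=0: raw=0x42007 flags P=1 W=1 U=1 S=0
  [2] read 0x42 idx=28: raw=0x43007 flags P=1 W=1 U=1 S=0
  [3] read 0x43 idx=13: raw=0x46007 flags P=1 W=1 U=1 S=0
  → PA=0x46923  (4 entries read)
#1 VA=0xD8403E0179E (r,kernel):
  [0] read 0x3C idx=27: raw=0x49007 flags P=1 W=1 U=1 S=0
  [1] read 0x49 idx=16: raw=0x4D007 flags P=1 W=1 U=1 S=0
  [2] read 0x4D idx=31: raw=0x50007 flags P=1 W=1 U=1 S=0
  [3] read 0x50 idx=1: raw=0x54007 flags P=1 W=1 U=1 S=0
  → PA=0x5479E  (4 entries read)
#2 VA=0x3878060DFD2 (r,kernel):
  [0] read 0x3C idx=7: raw=0x57007 flags P=1 W=1 U=1 S=0
  [1] read 0x57 idx=30: raw=0x58007 flags P=1 W=1 U=1 S=0
  [2] read 0x58 idx=3: raw=0x5A007 flags P=1 W=1 U=1 S=0
  [3] read 0x5A idx=13: raw=0x5C007 flags P=1 W=1 U=1 S=0
  → PA=0x5CFD2  (4 entries read)

Access #0 PA: 0x46923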